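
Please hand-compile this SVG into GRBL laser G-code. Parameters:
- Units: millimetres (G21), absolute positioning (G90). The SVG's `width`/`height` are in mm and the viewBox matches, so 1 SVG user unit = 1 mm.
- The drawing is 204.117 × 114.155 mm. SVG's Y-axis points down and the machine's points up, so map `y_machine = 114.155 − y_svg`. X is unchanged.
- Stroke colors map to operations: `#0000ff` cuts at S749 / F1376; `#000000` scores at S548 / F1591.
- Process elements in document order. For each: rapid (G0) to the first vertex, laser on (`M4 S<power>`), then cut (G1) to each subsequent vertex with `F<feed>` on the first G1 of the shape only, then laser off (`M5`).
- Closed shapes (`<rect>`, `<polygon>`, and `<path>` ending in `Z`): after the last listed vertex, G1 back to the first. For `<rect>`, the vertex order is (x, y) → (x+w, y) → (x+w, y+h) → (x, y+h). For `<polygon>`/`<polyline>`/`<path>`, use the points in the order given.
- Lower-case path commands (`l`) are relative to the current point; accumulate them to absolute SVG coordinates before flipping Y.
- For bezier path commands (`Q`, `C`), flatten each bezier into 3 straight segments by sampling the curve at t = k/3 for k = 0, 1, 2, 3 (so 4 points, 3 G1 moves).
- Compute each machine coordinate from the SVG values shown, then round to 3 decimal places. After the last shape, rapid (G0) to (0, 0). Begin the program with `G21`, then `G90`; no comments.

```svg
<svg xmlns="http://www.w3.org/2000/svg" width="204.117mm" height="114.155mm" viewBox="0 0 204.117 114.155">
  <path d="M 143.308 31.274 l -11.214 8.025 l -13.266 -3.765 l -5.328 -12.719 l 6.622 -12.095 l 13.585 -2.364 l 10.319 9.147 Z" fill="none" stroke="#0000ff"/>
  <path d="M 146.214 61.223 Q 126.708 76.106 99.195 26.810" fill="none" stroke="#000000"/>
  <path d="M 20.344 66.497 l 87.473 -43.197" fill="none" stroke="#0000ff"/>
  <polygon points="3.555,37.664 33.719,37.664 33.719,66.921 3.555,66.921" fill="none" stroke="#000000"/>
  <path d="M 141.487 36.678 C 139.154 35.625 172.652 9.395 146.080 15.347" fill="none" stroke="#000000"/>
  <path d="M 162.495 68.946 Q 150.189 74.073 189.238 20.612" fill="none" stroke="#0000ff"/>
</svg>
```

Since the viewBox matches the mm dimensions, user units are millimetres directly. The only transform is the Y-flip y_m = 114.155 − y_svg.

Shape 1 is a regular polygon drawn with `<path>`. Its stroke #0000ff means cut at S749, F1376. After flipping Y the toolpath is (143.308,82.881) → (132.094,74.856) → (118.828,78.621) → (113.500,91.340) → (120.122,103.435) → (133.707,105.799) → (144.026,96.652) → (143.308,82.881), returning to the start.

Shape 2 is a quadratic bezier drawn with `<path>`. Its stroke #000000 means score at S548, F1591. After flipping Y the toolpath is (146.214,52.932) → (132.320,50.141) → (116.647,61.612) → (99.195,87.345).

Shape 3 is a line segment drawn with `<path>`. Its stroke #0000ff means cut at S749, F1376. After flipping Y the toolpath is (20.344,47.658) → (107.817,90.855).

Shape 4 is a rectangle drawn with `<polygon>`. Its stroke #000000 means score at S548, F1591. After flipping Y the toolpath is (3.555,76.491) → (33.719,76.491) → (33.719,47.234) → (3.555,47.234) → (3.555,76.491), returning to the start.

Shape 5 is a cubic bezier drawn with `<path>`. Its stroke #000000 means score at S548, F1591. After flipping Y the toolpath is (141.487,77.477) → (147.546,84.798) → (156.181,96.157) → (146.080,98.808).

Shape 6 is a quadratic bezier drawn with `<path>`. Its stroke #0000ff means cut at S749, F1376. After flipping Y the toolpath is (162.495,45.209) → (159.997,48.301) → (168.911,64.412) → (189.238,93.543).

G21
G90
G0 X143.308 Y82.881
M4 S749
G1 X132.094 Y74.856 F1376
G1 X118.828 Y78.621
G1 X113.500 Y91.340
G1 X120.122 Y103.435
G1 X133.707 Y105.799
G1 X144.026 Y96.652
G1 X143.308 Y82.881
M5
G0 X146.214 Y52.932
M4 S548
G1 X132.320 Y50.141 F1591
G1 X116.647 Y61.612
G1 X99.195 Y87.345
M5
G0 X20.344 Y47.658
M4 S749
G1 X107.817 Y90.855 F1376
M5
G0 X3.555 Y76.491
M4 S548
G1 X33.719 Y76.491 F1591
G1 X33.719 Y47.234
G1 X3.555 Y47.234
G1 X3.555 Y76.491
M5
G0 X141.487 Y77.477
M4 S548
G1 X147.546 Y84.798 F1591
G1 X156.181 Y96.157
G1 X146.080 Y98.808
M5
G0 X162.495 Y45.209
M4 S749
G1 X159.997 Y48.301 F1376
G1 X168.911 Y64.412
G1 X189.238 Y93.543
M5
G0 X0.000 Y0.000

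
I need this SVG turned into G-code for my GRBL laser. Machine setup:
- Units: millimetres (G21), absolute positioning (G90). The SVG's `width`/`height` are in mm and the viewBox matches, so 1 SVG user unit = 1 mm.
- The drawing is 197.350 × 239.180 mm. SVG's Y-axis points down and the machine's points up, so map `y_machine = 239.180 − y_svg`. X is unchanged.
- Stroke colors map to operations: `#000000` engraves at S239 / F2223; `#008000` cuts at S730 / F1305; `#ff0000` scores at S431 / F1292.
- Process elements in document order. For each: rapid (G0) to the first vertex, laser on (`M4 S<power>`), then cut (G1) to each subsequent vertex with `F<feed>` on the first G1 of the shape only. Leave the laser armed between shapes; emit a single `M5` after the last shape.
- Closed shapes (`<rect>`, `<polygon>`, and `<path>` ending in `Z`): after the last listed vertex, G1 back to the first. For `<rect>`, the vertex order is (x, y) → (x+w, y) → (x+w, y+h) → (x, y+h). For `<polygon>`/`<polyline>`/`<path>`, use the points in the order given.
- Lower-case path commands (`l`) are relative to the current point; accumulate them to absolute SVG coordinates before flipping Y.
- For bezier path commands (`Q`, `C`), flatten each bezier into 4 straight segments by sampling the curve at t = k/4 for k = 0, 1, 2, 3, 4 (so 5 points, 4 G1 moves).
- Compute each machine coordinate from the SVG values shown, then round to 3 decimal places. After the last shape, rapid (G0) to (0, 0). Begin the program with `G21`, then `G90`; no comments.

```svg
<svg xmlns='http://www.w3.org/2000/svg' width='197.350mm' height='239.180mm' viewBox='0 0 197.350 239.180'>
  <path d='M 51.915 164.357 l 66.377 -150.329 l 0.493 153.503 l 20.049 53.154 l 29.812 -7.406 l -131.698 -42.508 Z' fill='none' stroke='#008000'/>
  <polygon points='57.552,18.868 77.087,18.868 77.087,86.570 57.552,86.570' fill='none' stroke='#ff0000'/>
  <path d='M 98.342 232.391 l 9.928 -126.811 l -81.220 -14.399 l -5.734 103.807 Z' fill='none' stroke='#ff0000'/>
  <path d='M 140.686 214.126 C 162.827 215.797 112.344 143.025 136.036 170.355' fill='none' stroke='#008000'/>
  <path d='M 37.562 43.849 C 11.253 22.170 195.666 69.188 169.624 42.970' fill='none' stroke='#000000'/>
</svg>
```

viewBox `0 0 197.350 239.180` with mm width/height → 1 unit = 1 mm. Flip: y_m = 239.180 − y_svg.

**Shape 1** — `<path>` closed polygon, stroke `#008000` → cut (S730, F1305). Machine vertices: (51.915,74.823) → (118.292,225.152) → (118.785,71.649) → (138.834,18.495) → (168.646,25.901) → (36.948,68.409) → (51.915,74.823). Closed: final G1 returns to the first vertex.

**Shape 2** — `<polygon>` rectangle, stroke `#ff0000` → score (S431, F1292). Machine vertices: (57.552,220.312) → (77.087,220.312) → (77.087,152.610) → (57.552,152.610) → (57.552,220.312). Closed: final G1 returns to the first vertex.

**Shape 3** — `<path>` closed polygon, stroke `#ff0000` → score (S431, F1292). Machine vertices: (98.342,6.789) → (108.270,133.600) → (27.050,147.999) → (21.316,44.192) → (98.342,6.789). Closed: final G1 returns to the first vertex.

**Shape 4** — `<path>` cubic bezier, stroke `#008000` → cut (S730, F1305). Control points (SVG): P0=(140.686,214.126), P1=(162.827,215.797), P2=(112.344,143.025), P3=(136.036,170.355); sampled at t=k/4. Machine vertices: (140.686,25.054) → (145.968,35.032) → (137.779,56.562) → (129.881,73.281) → (136.036,68.825). Open path.

**Shape 5** — `<path>` cubic bezier, stroke `#000000` → engrave (S239, F2223). Control points (SVG): P0=(37.562,43.849), P1=(11.253,22.170), P2=(195.666,69.188), P3=(169.624,42.970); sampled at t=k/4. Machine vertices: (37.562,195.331) → (50.760,200.927) → (103.493,194.068) → (156.276,188.061) → (169.624,196.210). Open path.

G21
G90
G0 X51.915 Y74.823
M4 S730
G1 X118.292 Y225.152 F1305
G1 X118.785 Y71.649
G1 X138.834 Y18.495
G1 X168.646 Y25.901
G1 X36.948 Y68.409
G1 X51.915 Y74.823
G0 X57.552 Y220.312
M4 S431
G1 X77.087 Y220.312 F1292
G1 X77.087 Y152.610
G1 X57.552 Y152.610
G1 X57.552 Y220.312
G0 X98.342 Y6.789
M4 S431
G1 X108.270 Y133.600 F1292
G1 X27.050 Y147.999
G1 X21.316 Y44.192
G1 X98.342 Y6.789
G0 X140.686 Y25.054
M4 S730
G1 X145.968 Y35.032 F1305
G1 X137.779 Y56.562
G1 X129.881 Y73.281
G1 X136.036 Y68.825
G0 X37.562 Y195.331
M4 S239
G1 X50.760 Y200.927 F2223
G1 X103.493 Y194.068
G1 X156.276 Y188.061
G1 X169.624 Y196.210
M5
G0 X0.000 Y0.000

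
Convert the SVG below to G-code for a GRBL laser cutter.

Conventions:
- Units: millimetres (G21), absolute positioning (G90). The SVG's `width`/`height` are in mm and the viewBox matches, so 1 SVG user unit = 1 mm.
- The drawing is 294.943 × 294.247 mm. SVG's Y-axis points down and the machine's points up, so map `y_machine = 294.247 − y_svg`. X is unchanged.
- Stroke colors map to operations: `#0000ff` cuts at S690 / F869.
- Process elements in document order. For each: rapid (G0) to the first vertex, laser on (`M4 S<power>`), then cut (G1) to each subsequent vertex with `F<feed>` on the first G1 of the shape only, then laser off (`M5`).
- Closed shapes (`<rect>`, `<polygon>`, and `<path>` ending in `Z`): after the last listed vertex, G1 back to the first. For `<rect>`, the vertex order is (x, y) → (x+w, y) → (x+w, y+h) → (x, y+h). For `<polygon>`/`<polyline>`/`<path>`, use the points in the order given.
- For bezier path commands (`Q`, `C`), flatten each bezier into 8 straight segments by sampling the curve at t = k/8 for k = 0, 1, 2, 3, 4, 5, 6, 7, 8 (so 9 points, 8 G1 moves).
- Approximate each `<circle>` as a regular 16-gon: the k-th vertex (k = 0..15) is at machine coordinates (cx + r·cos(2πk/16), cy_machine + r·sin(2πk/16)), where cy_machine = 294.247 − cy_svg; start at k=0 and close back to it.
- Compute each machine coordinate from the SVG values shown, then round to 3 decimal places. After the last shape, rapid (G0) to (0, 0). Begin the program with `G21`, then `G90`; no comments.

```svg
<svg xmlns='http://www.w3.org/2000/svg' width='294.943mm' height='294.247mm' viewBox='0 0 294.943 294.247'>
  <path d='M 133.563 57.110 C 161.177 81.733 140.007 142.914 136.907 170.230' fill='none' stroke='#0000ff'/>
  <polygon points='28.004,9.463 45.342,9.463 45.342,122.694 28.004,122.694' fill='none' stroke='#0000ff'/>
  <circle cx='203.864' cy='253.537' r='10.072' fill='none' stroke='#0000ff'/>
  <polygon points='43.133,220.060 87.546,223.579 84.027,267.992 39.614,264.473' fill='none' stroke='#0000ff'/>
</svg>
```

G21
G90
G0 X133.563 Y237.137
M4 S690
G1 X141.762 Y226.327 F869
G1 X146.171 Y212.915
G1 X147.574 Y197.727
G1 X146.753 Y181.587
G1 X144.492 Y165.321
G1 X141.576 Y149.753
G1 X138.786 Y135.710
G1 X136.907 Y124.017
M5
G0 X28.004 Y284.784
M4 S690
G1 X45.342 Y284.784 F869
G1 X45.342 Y171.553
G1 X28.004 Y171.553
G1 X28.004 Y284.784
M5
G0 X213.936 Y40.710
M4 S690
G1 X213.169 Y44.564 F869
G1 X210.986 Y47.832
G1 X207.718 Y50.015
G1 X203.864 Y50.782
G1 X200.010 Y50.015
G1 X196.742 Y47.832
G1 X194.559 Y44.564
G1 X193.792 Y40.710
G1 X194.559 Y36.856
G1 X196.742 Y33.588
G1 X200.010 Y31.405
G1 X203.864 Y30.638
G1 X207.718 Y31.405
G1 X210.986 Y33.588
G1 X213.169 Y36.856
G1 X213.936 Y40.710
M5
G0 X43.133 Y74.187
M4 S690
G1 X87.546 Y70.668 F869
G1 X84.027 Y26.255
G1 X39.614 Y29.774
G1 X43.133 Y74.187
M5
G0 X0.000 Y0.000

1 u = 1 mm; y_m = 294.247 − y.

[1] `<path>` cubic bezier, #0000ff→cut S690 F869: (133.563,237.137) → (141.762,226.327) → (146.171,212.915) → (147.574,197.727) → (146.753,181.587) → (144.492,165.321) → (141.576,149.753) → (138.786,135.710) → (136.907,124.017)

[2] `<polygon>` rectangle, #0000ff→cut S690 F869: (28.004,284.784) → (45.342,284.784) → (45.342,171.553) → (28.004,171.553) → (28.004,284.784) (closed)

[3] `<circle>` circle, #0000ff→cut S690 F869: (213.936,40.710) → (213.169,44.564) → (210.986,47.832) → (207.718,50.015) → (203.864,50.782) → (200.010,50.015) → (196.742,47.832) → (194.559,44.564) → (193.792,40.710) → (194.559,36.856) → (196.742,33.588) → (200.010,31.405) → (203.864,30.638) → (207.718,31.405) → (210.986,33.588) → (213.169,36.856) → (213.936,40.710) (closed)

[4] `<polygon>` regular polygon, #0000ff→cut S690 F869: (43.133,74.187) → (87.546,70.668) → (84.027,26.255) → (39.614,29.774) → (43.133,74.187) (closed)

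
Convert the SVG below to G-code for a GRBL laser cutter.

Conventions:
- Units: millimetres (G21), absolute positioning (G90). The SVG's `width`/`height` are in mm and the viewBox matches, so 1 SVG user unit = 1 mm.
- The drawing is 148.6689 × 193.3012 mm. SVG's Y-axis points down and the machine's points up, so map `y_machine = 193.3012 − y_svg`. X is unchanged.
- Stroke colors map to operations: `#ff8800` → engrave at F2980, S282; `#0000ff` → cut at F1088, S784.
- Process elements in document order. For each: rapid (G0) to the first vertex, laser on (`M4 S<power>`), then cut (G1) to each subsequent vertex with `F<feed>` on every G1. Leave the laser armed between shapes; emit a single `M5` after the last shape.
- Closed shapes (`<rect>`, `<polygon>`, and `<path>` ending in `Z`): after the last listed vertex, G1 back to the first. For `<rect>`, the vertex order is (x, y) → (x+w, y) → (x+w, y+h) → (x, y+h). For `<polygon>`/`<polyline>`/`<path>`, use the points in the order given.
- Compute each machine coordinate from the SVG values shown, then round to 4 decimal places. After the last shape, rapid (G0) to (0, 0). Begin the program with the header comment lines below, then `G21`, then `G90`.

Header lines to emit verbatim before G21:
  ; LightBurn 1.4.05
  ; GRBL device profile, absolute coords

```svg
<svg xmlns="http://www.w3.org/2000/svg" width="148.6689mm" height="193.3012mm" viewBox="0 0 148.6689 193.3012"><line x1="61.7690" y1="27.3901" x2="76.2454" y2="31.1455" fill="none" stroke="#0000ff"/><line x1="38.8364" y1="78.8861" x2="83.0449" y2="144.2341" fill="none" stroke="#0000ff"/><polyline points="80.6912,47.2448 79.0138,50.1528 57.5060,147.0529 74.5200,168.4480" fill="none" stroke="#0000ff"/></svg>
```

; LightBurn 1.4.05
; GRBL device profile, absolute coords
G21
G90
G0 X61.7690 Y165.9111
M4 S784
G1 X76.2454 Y162.1557 F1088
G0 X38.8364 Y114.4151
M4 S784
G1 X83.0449 Y49.0671 F1088
G0 X80.6912 Y146.0564
M4 S784
G1 X79.0138 Y143.1484 F1088
G1 X57.5060 Y46.2483 F1088
G1 X74.5200 Y24.8532 F1088
M5
G0 X0.0000 Y0.0000

1 u = 1 mm; y_m = 193.3012 − y.

[1] `<line>` line segment, #0000ff→cut S784 F1088: (61.7690,165.9111) → (76.2454,162.1557)

[2] `<line>` line segment, #0000ff→cut S784 F1088: (38.8364,114.4151) → (83.0449,49.0671)

[3] `<polyline>` open polyline, #0000ff→cut S784 F1088: (80.6912,146.0564) → (79.0138,143.1484) → (57.5060,46.2483) → (74.5200,24.8532)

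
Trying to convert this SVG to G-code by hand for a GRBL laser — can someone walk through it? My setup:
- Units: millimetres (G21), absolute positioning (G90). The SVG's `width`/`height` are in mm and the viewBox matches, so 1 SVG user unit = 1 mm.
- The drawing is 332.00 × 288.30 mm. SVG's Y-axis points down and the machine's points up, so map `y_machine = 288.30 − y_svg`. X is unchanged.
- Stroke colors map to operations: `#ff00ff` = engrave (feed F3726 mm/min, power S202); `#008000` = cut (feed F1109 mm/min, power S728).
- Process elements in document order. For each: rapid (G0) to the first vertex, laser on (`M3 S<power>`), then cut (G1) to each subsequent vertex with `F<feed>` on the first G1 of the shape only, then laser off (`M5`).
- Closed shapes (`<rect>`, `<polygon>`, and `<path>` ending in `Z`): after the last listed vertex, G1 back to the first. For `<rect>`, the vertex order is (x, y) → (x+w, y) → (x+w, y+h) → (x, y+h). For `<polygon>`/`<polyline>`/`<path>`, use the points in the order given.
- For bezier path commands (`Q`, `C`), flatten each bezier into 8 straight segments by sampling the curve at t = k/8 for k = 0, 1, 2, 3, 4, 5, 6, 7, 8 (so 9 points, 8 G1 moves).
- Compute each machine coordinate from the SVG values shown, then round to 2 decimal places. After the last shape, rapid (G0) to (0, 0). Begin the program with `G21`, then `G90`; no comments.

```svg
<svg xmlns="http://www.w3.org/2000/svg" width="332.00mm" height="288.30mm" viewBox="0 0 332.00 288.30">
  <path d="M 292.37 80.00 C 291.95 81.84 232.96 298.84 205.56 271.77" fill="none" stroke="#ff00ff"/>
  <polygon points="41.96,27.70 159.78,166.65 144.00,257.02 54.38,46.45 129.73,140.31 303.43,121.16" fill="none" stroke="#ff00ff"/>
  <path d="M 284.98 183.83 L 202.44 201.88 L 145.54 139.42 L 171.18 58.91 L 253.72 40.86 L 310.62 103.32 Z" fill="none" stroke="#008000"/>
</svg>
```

G21
G90
G0 X292.37 Y208.30
M3 S202
G1 X289.64 Y198.42 F3726
G1 X282.48 Y173.75
G1 X271.94 Y139.68
G1 X259.08 Y101.57
G1 X244.96 Y64.83
G1 X230.62 Y34.82
G1 X217.14 Y16.92
G1 X205.56 Y16.53
M5
G0 X41.96 Y260.60
M3 S202
G1 X159.78 Y121.65 F3726
G1 X144.00 Y31.28
G1 X54.38 Y241.85
G1 X129.73 Y147.99
G1 X303.43 Y167.14
G1 X41.96 Y260.60
M5
G0 X284.98 Y104.47
M3 S728
G1 X202.44 Y86.42 F1109
G1 X145.54 Y148.88
G1 X171.18 Y229.39
G1 X253.72 Y247.44
G1 X310.62 Y184.98
G1 X284.98 Y104.47
M5
G0 X0.00 Y0.00

Since the viewBox matches the mm dimensions, user units are millimetres directly. The only transform is the Y-flip y_m = 288.30 − y_svg.

Shape 1 is a cubic bezier drawn with `<path>`. Its stroke #ff00ff means engrave at S202, F3726. After flipping Y the toolpath is (292.37,208.30) → (289.64,198.42) → (282.48,173.75) → (271.94,139.68) → (259.08,101.57) → (244.96,64.83) → (230.62,34.82) → (217.14,16.92) → (205.56,16.53).

Shape 2 is a closed polygon drawn with `<polygon>`. Its stroke #ff00ff means engrave at S202, F3726. After flipping Y the toolpath is (41.96,260.60) → (159.78,121.65) → (144.00,31.28) → (54.38,241.85) → (129.73,147.99) → (303.43,167.14) → (41.96,260.60), returning to the start.

Shape 3 is a regular polygon drawn with `<path>`. Its stroke #008000 means cut at S728, F1109. After flipping Y the toolpath is (284.98,104.47) → (202.44,86.42) → (145.54,148.88) → (171.18,229.39) → (253.72,247.44) → (310.62,184.98) → (284.98,104.47), returning to the start.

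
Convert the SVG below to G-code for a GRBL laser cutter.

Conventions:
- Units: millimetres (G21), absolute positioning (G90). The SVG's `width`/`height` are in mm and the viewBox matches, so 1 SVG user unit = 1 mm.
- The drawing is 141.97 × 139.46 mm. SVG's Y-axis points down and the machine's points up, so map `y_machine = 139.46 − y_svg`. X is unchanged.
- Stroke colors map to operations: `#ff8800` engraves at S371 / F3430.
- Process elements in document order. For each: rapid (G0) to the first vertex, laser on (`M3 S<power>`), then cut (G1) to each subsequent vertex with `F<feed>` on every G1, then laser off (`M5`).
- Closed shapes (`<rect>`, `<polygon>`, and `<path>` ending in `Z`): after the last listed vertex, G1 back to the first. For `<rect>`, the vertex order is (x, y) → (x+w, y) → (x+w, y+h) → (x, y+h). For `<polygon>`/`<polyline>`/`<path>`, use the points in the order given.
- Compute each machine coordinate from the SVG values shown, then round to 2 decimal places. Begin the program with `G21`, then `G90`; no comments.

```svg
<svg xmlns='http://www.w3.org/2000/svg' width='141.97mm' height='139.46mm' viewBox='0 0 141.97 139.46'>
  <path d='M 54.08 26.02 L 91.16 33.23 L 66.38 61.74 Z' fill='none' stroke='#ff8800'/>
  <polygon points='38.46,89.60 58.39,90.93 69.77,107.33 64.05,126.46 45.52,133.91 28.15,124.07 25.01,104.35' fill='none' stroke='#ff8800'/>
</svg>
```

viewBox `0 0 141.97 139.46` with mm width/height → 1 unit = 1 mm. Flip: y_m = 139.46 − y_svg.

**Shape 1** — `<path>` regular polygon, stroke `#ff8800` → engrave (S371, F3430). Machine vertices: (54.08,113.44) → (91.16,106.23) → (66.38,77.72) → (54.08,113.44). Closed: final G1 returns to the first vertex.

**Shape 2** — `<polygon>` regular polygon, stroke `#ff8800` → engrave (S371, F3430). Machine vertices: (38.46,49.86) → (58.39,48.53) → (69.77,32.13) → (64.05,13.00) → (45.52,5.55) → (28.15,15.39) → (25.01,35.11) → (38.46,49.86). Closed: final G1 returns to the first vertex.

G21
G90
G0 X54.08 Y113.44
M3 S371
G1 X91.16 Y106.23 F3430
G1 X66.38 Y77.72 F3430
G1 X54.08 Y113.44 F3430
M5
G0 X38.46 Y49.86
M3 S371
G1 X58.39 Y48.53 F3430
G1 X69.77 Y32.13 F3430
G1 X64.05 Y13.00 F3430
G1 X45.52 Y5.55 F3430
G1 X28.15 Y15.39 F3430
G1 X25.01 Y35.11 F3430
G1 X38.46 Y49.86 F3430
M5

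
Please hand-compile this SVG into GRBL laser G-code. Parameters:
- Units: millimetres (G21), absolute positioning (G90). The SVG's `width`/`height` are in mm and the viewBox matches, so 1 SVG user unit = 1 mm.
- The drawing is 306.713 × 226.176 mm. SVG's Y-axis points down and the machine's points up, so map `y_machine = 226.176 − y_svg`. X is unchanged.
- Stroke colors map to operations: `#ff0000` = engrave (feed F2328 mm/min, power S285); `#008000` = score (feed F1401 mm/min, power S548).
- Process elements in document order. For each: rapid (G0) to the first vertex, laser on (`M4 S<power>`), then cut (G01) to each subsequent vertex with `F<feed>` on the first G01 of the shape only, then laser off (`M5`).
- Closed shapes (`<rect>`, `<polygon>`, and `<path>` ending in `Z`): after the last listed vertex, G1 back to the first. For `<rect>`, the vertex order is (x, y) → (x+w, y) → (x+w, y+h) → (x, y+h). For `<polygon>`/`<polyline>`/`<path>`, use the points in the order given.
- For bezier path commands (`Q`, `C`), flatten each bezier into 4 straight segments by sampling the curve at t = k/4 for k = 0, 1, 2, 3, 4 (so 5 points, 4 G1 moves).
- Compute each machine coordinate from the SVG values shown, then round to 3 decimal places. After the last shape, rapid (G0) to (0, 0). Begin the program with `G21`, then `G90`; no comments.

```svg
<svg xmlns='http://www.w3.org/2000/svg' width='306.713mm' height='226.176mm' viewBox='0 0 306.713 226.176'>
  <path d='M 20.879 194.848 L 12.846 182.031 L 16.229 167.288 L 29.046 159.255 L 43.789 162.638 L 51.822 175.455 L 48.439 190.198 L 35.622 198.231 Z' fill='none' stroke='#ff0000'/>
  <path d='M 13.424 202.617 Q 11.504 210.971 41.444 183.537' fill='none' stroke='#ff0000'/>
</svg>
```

viewBox `0 0 306.713 226.176` with mm width/height → 1 unit = 1 mm. Flip: y_m = 226.176 − y_svg.

**Shape 1** — `<path>` regular polygon, stroke `#ff0000` → engrave (S285, F2328). Machine vertices: (20.879,31.328) → (12.846,44.145) → (16.229,58.888) → (29.046,66.921) → (43.789,63.538) → (51.822,50.721) → (48.439,35.978) → (35.622,27.945) → (20.879,31.328). Closed: final G1 returns to the first vertex.

**Shape 2** — `<path>` quadratic bezier, stroke `#ff0000` → engrave (S285, F2328). Control points (SVG): P0=(13.424,202.617), P1=(11.504,210.971), P2=(41.444,183.537); sampled at t=k/4. Machine vertices: (13.424,23.559) → (14.455,21.619) → (19.469,24.152) → (28.465,31.159) → (41.444,42.639). Open path.

G21
G90
G0 X20.879 Y31.328
M4 S285
G01 X12.846 Y44.145 F2328
G01 X16.229 Y58.888
G01 X29.046 Y66.921
G01 X43.789 Y63.538
G01 X51.822 Y50.721
G01 X48.439 Y35.978
G01 X35.622 Y27.945
G01 X20.879 Y31.328
M5
G0 X13.424 Y23.559
M4 S285
G01 X14.455 Y21.619 F2328
G01 X19.469 Y24.152
G01 X28.465 Y31.159
G01 X41.444 Y42.639
M5
G0 X0.000 Y0.000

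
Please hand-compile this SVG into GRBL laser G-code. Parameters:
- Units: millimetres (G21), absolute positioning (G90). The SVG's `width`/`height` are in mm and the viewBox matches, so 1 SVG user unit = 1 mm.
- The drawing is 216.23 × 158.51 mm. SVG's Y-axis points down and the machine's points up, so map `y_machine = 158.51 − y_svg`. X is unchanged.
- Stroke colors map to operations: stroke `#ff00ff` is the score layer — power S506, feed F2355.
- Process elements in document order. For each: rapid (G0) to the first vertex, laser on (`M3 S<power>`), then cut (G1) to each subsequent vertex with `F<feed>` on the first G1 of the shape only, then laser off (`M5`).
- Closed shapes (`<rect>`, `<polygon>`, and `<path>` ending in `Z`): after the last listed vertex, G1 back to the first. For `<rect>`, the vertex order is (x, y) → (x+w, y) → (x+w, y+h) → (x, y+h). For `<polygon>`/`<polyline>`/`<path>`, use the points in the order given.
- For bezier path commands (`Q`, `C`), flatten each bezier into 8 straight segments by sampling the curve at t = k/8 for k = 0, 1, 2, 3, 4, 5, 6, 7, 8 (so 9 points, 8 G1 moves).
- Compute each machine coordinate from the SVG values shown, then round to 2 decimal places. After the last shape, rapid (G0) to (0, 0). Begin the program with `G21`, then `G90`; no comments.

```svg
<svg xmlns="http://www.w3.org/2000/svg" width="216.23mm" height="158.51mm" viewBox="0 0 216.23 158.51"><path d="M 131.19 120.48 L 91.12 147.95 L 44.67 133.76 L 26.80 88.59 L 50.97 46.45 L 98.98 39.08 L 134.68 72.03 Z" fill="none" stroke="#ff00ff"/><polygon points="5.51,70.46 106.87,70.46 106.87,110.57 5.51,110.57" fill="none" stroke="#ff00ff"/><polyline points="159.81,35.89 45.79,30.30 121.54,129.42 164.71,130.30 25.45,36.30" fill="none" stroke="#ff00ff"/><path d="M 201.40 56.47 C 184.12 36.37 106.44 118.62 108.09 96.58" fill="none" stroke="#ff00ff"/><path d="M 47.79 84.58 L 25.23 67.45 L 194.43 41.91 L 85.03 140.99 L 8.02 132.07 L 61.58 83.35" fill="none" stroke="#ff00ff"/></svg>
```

G21
G90
G0 X131.19 Y38.03
M3 S506
G1 X91.12 Y10.56 F2355
G1 X44.67 Y24.75
G1 X26.80 Y69.92
G1 X50.97 Y112.06
G1 X98.98 Y119.43
G1 X134.68 Y86.48
G1 X131.19 Y38.03
M5
G0 X5.51 Y88.05
M3 S506
G1 X106.87 Y88.05 F2355
G1 X106.87 Y47.94
G1 X5.51 Y47.94
G1 X5.51 Y88.05
M5
G0 X159.81 Y122.62
M3 S506
G1 X45.79 Y128.21 F2355
G1 X121.54 Y29.09
G1 X164.71 Y28.21
G1 X25.45 Y122.21
M5
G0 X201.40 Y102.04
M3 S506
G1 X192.36 Y105.18 F2355
G1 X179.30 Y101.15
G1 X163.85 Y92.37
G1 X147.65 Y81.26
G1 X132.33 Y70.24
G1 X119.54 Y61.73
G1 X110.92 Y58.15
G1 X108.09 Y61.93
M5
G0 X47.79 Y73.93
M3 S506
G1 X25.23 Y91.06 F2355
G1 X194.43 Y116.60
G1 X85.03 Y17.52
G1 X8.02 Y26.44
G1 X61.58 Y75.16
M5
G0 X0.00 Y0.00

1 u = 1 mm; y_m = 158.51 − y.

[1] `<path>` regular polygon, #ff00ff→score S506 F2355: (131.19,38.03) → (91.12,10.56) → (44.67,24.75) → (26.80,69.92) → (50.97,112.06) → (98.98,119.43) → (134.68,86.48) → (131.19,38.03) (closed)

[2] `<polygon>` rectangle, #ff00ff→score S506 F2355: (5.51,88.05) → (106.87,88.05) → (106.87,47.94) → (5.51,47.94) → (5.51,88.05) (closed)

[3] `<polyline>` open polyline, #ff00ff→score S506 F2355: (159.81,122.62) → (45.79,128.21) → (121.54,29.09) → (164.71,28.21) → (25.45,122.21)

[4] `<path>` cubic bezier, #ff00ff→score S506 F2355: (201.40,102.04) → (192.36,105.18) → (179.30,101.15) → (163.85,92.37) → (147.65,81.26) → (132.33,70.24) → (119.54,61.73) → (110.92,58.15) → (108.09,61.93)

[5] `<path>` open polyline, #ff00ff→score S506 F2355: (47.79,73.93) → (25.23,91.06) → (194.43,116.60) → (85.03,17.52) → (8.02,26.44) → (61.58,75.16)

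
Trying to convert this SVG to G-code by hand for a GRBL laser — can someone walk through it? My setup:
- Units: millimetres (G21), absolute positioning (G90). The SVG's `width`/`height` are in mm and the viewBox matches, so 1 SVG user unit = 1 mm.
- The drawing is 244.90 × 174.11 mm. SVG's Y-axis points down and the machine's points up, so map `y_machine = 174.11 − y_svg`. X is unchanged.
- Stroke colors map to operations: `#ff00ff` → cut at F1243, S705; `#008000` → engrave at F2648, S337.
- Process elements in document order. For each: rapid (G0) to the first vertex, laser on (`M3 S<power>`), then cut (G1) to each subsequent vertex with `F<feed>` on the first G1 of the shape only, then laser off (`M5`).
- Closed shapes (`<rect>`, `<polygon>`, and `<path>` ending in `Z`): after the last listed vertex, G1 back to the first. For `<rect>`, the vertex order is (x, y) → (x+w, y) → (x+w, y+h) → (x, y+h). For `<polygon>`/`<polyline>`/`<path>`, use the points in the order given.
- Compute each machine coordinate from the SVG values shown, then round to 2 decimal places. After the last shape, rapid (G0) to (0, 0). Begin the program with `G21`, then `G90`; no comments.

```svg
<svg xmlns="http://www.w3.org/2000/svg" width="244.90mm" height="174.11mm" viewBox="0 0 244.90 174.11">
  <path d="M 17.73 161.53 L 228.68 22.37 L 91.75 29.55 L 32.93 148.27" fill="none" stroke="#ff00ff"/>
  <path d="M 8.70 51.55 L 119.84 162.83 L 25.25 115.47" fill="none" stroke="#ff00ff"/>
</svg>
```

viewBox `0 0 244.90 174.11` with mm width/height → 1 unit = 1 mm. Flip: y_m = 174.11 − y_svg.

**Shape 1** — `<path>` open polyline, stroke `#ff00ff` → cut (S705, F1243). Machine vertices: (17.73,12.58) → (228.68,151.74) → (91.75,144.56) → (32.93,25.84). Open path.

**Shape 2** — `<path>` open polyline, stroke `#ff00ff` → cut (S705, F1243). Machine vertices: (8.70,122.56) → (119.84,11.28) → (25.25,58.64). Open path.

G21
G90
G0 X17.73 Y12.58
M3 S705
G1 X228.68 Y151.74 F1243
G1 X91.75 Y144.56
G1 X32.93 Y25.84
M5
G0 X8.70 Y122.56
M3 S705
G1 X119.84 Y11.28 F1243
G1 X25.25 Y58.64
M5
G0 X0.00 Y0.00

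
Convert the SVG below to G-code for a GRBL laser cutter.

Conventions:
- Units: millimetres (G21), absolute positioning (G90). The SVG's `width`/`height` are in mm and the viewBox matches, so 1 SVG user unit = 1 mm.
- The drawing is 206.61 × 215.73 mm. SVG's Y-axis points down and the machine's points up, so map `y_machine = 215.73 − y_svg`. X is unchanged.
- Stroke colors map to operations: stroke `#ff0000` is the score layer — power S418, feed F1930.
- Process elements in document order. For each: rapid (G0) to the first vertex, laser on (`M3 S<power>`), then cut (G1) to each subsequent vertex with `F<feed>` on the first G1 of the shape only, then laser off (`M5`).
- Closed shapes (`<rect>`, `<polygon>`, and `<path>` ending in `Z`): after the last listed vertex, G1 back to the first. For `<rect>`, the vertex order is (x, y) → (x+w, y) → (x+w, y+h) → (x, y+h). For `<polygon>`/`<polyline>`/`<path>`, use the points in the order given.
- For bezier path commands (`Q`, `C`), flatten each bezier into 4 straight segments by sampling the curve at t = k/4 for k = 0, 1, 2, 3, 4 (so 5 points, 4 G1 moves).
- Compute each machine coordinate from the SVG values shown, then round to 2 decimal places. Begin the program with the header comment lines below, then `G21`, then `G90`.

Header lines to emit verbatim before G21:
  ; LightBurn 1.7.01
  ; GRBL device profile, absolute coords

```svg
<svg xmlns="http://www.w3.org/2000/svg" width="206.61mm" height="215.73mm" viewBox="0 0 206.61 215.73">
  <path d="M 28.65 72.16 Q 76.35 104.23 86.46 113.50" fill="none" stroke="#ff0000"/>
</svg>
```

; LightBurn 1.7.01
; GRBL device profile, absolute coords
G21
G90
G0 X28.65 Y143.57
M3 S418
G1 X50.15 Y128.96 F1930
G1 X66.95 Y117.20
G1 X79.06 Y108.29
G1 X86.46 Y102.23
M5

1 u = 1 mm; y_m = 215.73 − y.

[1] `<path>` quadratic bezier, #ff0000→score S418 F1930: (28.65,143.57) → (50.15,128.96) → (66.95,117.20) → (79.06,108.29) → (86.46,102.23)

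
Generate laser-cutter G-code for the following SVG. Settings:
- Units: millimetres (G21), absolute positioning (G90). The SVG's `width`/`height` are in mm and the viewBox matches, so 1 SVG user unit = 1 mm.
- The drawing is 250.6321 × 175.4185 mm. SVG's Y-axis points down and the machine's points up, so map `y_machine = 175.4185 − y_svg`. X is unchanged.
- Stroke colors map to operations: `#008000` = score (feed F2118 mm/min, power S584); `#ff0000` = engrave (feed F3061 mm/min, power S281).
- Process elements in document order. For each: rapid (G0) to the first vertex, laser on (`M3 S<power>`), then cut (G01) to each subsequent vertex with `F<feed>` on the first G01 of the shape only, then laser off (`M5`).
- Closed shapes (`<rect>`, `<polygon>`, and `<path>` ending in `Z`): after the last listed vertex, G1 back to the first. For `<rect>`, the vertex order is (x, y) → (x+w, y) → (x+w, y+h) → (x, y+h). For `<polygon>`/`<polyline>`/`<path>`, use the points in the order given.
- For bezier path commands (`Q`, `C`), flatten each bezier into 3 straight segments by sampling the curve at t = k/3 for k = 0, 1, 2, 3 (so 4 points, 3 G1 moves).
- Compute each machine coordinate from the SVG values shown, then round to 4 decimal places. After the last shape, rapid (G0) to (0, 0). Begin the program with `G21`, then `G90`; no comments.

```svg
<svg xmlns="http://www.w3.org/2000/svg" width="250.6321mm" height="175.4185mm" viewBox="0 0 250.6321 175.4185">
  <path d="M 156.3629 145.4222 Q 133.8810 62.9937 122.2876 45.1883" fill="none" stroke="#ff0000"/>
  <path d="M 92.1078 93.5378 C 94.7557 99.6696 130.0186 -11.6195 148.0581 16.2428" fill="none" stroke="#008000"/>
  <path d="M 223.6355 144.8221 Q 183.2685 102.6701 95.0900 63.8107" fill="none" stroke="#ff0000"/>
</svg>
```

G21
G90
G0 X156.3629 Y29.9963
M3 S281
G01 X142.5848 Y77.7683 F3061
G01 X131.2264 Y111.1796
G01 X122.2876 Y130.2302
M5
G0 X92.1078 Y81.8807
M3 S584
G01 X103.7815 Y105.3865 F2118
G01 X126.1233 Y150.1569
G01 X148.0581 Y159.1757
M5
G0 X223.6355 Y30.5964
M3 S281
G01 X191.4118 Y58.3319 F3061
G01 X148.5633 Y85.3357
G01 X95.0900 Y111.6078
M5
G0 X0.0000 Y0.0000

1 u = 1 mm; y_m = 175.4185 − y.

[1] `<path>` quadratic bezier, #ff0000→engrave S281 F3061: (156.3629,29.9963) → (142.5848,77.7683) → (131.2264,111.1796) → (122.2876,130.2302)

[2] `<path>` cubic bezier, #008000→score S584 F2118: (92.1078,81.8807) → (103.7815,105.3865) → (126.1233,150.1569) → (148.0581,159.1757)

[3] `<path>` quadratic bezier, #ff0000→engrave S281 F3061: (223.6355,30.5964) → (191.4118,58.3319) → (148.5633,85.3357) → (95.0900,111.6078)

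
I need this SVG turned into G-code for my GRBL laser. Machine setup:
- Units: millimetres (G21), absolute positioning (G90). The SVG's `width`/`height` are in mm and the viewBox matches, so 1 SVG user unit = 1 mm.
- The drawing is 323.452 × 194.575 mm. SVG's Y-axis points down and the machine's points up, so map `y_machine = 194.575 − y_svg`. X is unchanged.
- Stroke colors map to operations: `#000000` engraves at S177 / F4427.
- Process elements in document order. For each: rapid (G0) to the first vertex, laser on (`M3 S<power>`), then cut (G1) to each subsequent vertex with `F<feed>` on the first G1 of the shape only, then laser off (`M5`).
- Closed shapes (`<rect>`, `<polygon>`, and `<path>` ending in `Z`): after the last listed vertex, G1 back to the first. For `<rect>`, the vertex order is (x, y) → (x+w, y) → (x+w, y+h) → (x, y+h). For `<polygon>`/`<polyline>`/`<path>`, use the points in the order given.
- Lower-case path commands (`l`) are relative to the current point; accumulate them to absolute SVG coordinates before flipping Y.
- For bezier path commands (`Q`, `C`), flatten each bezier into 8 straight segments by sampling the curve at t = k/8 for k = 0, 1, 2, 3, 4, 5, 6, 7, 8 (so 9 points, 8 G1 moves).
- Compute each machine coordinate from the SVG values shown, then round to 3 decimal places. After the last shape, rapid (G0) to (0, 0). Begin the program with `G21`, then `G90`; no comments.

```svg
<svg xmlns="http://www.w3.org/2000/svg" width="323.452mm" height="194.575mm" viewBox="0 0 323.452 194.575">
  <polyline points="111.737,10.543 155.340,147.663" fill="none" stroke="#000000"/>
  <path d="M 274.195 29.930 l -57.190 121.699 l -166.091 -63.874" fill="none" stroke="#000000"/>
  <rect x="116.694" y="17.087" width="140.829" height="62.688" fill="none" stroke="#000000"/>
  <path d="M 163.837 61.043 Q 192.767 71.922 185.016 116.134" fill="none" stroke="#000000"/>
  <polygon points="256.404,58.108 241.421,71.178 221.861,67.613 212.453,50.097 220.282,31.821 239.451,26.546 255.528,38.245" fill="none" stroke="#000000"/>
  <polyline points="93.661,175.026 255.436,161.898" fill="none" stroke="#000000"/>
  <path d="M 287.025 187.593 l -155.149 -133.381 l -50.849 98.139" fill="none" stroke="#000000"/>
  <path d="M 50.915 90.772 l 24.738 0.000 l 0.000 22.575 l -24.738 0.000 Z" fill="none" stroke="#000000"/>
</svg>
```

1 u = 1 mm; y_m = 194.575 − y.

[1] `<polyline>` line segment, #000000→engrave S177 F4427: (111.737,184.032) → (155.340,46.912)

[2] `<path>` open polyline, #000000→engrave S177 F4427: (274.195,164.645) → (217.005,42.946) → (50.914,106.820)

[3] `<rect>` rectangle, #000000→engrave S177 F4427: (116.694,177.488) → (257.523,177.488) → (257.523,114.800) → (116.694,114.800) → (116.694,177.488) (closed)

[4] `<path>` quadratic bezier, #000000→engrave S177 F4427: (163.837,133.532) → (170.496,130.291) → (176.009,126.009) → (180.376,120.685) → (183.597,114.320) → (185.671,106.913) → (186.599,98.464) → (186.381,88.973) → (185.016,78.441)

[5] `<polygon>` regular polygon, #000000→engrave S177 F4427: (256.404,136.467) → (241.421,123.397) → (221.861,126.962) → (212.453,144.478) → (220.282,162.754) → (239.451,168.029) → (255.528,156.330) → (256.404,136.467) (closed)

[6] `<polyline>` line segment, #000000→engrave S177 F4427: (93.661,19.549) → (255.436,32.677)

[7] `<path>` open polyline, #000000→engrave S177 F4427: (287.025,6.982) → (131.876,140.363) → (81.027,42.224)

[8] `<path>` rectangle, #000000→engrave S177 F4427: (50.915,103.803) → (75.653,103.803) → (75.653,81.228) → (50.915,81.228) → (50.915,103.803) (closed)

G21
G90
G0 X111.737 Y184.032
M3 S177
G1 X155.340 Y46.912 F4427
M5
G0 X274.195 Y164.645
M3 S177
G1 X217.005 Y42.946 F4427
G1 X50.914 Y106.820
M5
G0 X116.694 Y177.488
M3 S177
G1 X257.523 Y177.488 F4427
G1 X257.523 Y114.800
G1 X116.694 Y114.800
G1 X116.694 Y177.488
M5
G0 X163.837 Y133.532
M3 S177
G1 X170.496 Y130.291 F4427
G1 X176.009 Y126.009
G1 X180.376 Y120.685
G1 X183.597 Y114.320
G1 X185.671 Y106.913
G1 X186.599 Y98.464
G1 X186.381 Y88.973
G1 X185.016 Y78.441
M5
G0 X256.404 Y136.467
M3 S177
G1 X241.421 Y123.397 F4427
G1 X221.861 Y126.962
G1 X212.453 Y144.478
G1 X220.282 Y162.754
G1 X239.451 Y168.029
G1 X255.528 Y156.330
G1 X256.404 Y136.467
M5
G0 X93.661 Y19.549
M3 S177
G1 X255.436 Y32.677 F4427
M5
G0 X287.025 Y6.982
M3 S177
G1 X131.876 Y140.363 F4427
G1 X81.027 Y42.224
M5
G0 X50.915 Y103.803
M3 S177
G1 X75.653 Y103.803 F4427
G1 X75.653 Y81.228
G1 X50.915 Y81.228
G1 X50.915 Y103.803
M5
G0 X0.000 Y0.000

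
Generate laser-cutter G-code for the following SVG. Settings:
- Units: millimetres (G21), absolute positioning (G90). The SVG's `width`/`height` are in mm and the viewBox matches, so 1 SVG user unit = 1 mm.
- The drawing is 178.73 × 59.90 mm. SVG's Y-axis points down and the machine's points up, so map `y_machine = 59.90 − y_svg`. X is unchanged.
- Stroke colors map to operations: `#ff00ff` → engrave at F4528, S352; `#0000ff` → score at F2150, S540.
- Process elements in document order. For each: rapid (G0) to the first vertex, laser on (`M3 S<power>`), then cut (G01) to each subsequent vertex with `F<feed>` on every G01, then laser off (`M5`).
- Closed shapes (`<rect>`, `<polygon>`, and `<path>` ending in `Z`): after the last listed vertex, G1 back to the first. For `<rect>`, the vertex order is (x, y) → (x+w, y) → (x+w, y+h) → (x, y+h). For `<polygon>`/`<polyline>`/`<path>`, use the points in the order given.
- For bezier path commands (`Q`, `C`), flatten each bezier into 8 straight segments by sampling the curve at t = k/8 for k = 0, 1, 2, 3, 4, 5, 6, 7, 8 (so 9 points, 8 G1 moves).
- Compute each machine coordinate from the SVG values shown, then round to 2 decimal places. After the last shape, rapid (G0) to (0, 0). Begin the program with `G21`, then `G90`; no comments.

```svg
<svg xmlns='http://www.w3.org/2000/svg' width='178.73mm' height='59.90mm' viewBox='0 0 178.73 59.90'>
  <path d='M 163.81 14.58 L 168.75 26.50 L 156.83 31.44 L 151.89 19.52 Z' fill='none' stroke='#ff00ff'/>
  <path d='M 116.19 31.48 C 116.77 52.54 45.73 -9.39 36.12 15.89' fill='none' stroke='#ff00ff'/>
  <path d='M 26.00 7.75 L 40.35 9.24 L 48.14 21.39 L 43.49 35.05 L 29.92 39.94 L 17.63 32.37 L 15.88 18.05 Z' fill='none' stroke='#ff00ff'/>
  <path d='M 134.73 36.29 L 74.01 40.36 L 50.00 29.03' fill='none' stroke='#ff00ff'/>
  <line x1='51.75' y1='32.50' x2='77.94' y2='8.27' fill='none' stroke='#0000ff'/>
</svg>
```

viewBox `0 0 178.73 59.90` with mm width/height → 1 unit = 1 mm. Flip: y_m = 59.90 − y_svg.

**Shape 1** — `<path>` regular polygon, stroke `#ff00ff` → engrave (S352, F4528). Machine vertices: (163.81,45.32) → (168.75,33.40) → (156.83,28.46) → (151.89,40.38) → (163.81,45.32). Closed: final G1 returns to the first vertex.

**Shape 2** — `<path>` cubic bezier, stroke `#ff00ff` → engrave (S352, F4528). Control points (SVG): P0=(116.19,31.48), P1=(116.77,52.54), P2=(45.73,-9.39), P3=(36.12,15.89); sampled at t=k/8. Machine vertices: (116.19,28.42) → (113.31,24.08) → (105.28,25.53) → (93.64,30.76) → (79.98,37.80) → (65.83,44.63) → (52.77,49.28) → (42.34,49.73) → (36.12,44.01). Open path.

**Shape 3** — `<path>` regular polygon, stroke `#ff00ff` → engrave (S352, F4528). Machine vertices: (26.00,52.15) → (40.35,50.66) → (48.14,38.51) → (43.49,24.85) → (29.92,19.96) → (17.63,27.53) → (15.88,41.85) → (26.00,52.15). Closed: final G1 returns to the first vertex.

**Shape 4** — `<path>` open polyline, stroke `#ff00ff` → engrave (S352, F4528). Machine vertices: (134.73,23.61) → (74.01,19.54) → (50.00,30.87). Open path.

**Shape 5** — `<line>` line segment, stroke `#0000ff` → score (S540, F2150). Machine vertices: (51.75,27.40) → (77.94,51.63). Open path.

G21
G90
G0 X163.81 Y45.32
M3 S352
G01 X168.75 Y33.40 F4528
G01 X156.83 Y28.46 F4528
G01 X151.89 Y40.38 F4528
G01 X163.81 Y45.32 F4528
M5
G0 X116.19 Y28.42
M3 S352
G01 X113.31 Y24.08 F4528
G01 X105.28 Y25.53 F4528
G01 X93.64 Y30.76 F4528
G01 X79.98 Y37.80 F4528
G01 X65.83 Y44.63 F4528
G01 X52.77 Y49.28 F4528
G01 X42.34 Y49.73 F4528
G01 X36.12 Y44.01 F4528
M5
G0 X26.00 Y52.15
M3 S352
G01 X40.35 Y50.66 F4528
G01 X48.14 Y38.51 F4528
G01 X43.49 Y24.85 F4528
G01 X29.92 Y19.96 F4528
G01 X17.63 Y27.53 F4528
G01 X15.88 Y41.85 F4528
G01 X26.00 Y52.15 F4528
M5
G0 X134.73 Y23.61
M3 S352
G01 X74.01 Y19.54 F4528
G01 X50.00 Y30.87 F4528
M5
G0 X51.75 Y27.40
M3 S540
G01 X77.94 Y51.63 F2150
M5
G0 X0.00 Y0.00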